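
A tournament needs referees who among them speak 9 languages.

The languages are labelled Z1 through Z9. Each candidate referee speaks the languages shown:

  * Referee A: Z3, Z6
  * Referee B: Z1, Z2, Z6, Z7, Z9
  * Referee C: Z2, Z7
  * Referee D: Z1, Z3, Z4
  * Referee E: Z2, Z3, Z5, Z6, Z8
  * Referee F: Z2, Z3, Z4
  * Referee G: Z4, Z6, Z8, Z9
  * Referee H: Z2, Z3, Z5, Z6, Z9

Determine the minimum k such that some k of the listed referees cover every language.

B and E and G together: B ∪ E ∪ G = {Z1, Z2, Z3, Z4, Z5, Z6, Z7, Z8, Z9} — every language is covered.
No 2 of the 8 referees cover everything (all 28 combinations miss at least one language), so 3 is optimal.

3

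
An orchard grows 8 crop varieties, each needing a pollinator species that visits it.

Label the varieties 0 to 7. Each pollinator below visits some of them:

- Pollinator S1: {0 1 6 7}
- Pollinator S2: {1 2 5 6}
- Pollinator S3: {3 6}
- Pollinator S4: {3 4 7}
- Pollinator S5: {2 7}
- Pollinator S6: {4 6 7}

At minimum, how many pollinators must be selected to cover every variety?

3

S1 and S2 and S4 together: S1 ∪ S2 ∪ S4 = {0, 1, 2, 3, 4, 5, 6, 7} — every variety is covered.
Only S1 contains 0, so S1 is forced; the remaining 4 varieties need at least 2 more pollinators (each remaining pollinator adds at most 2) — so at least 3 pollinators are needed, and 3 is optimal.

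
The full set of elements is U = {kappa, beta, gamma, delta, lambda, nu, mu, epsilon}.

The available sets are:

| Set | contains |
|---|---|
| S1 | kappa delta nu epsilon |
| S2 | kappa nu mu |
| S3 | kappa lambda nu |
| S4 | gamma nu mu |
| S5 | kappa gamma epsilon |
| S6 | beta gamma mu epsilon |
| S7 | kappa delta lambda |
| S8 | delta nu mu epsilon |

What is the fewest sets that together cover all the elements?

3

S2 and S6 and S7 together: S2 ∪ S6 ∪ S7 = {kappa, beta, gamma, delta, lambda, nu, mu, epsilon} — every element is covered.
Only S6 contains beta, so S6 is forced; the remaining 4 elements need at least 2 more sets (each remaining set adds at most 3) — so at least 3 sets are needed, and 3 is optimal.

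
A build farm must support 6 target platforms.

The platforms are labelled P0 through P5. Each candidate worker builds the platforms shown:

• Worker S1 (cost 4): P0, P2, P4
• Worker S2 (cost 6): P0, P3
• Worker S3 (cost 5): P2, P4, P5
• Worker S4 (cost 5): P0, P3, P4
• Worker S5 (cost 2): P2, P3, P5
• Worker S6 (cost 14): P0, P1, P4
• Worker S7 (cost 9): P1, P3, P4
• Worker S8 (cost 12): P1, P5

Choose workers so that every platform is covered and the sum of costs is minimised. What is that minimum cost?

15

S1, S5, S7 together cover every platform (S1 ∪ S5 ∪ S7 = {P0, P1, P2, P3, P4, P5}); total cost 4 + 2 + 9 = 15.
No covering selection has total cost below 15.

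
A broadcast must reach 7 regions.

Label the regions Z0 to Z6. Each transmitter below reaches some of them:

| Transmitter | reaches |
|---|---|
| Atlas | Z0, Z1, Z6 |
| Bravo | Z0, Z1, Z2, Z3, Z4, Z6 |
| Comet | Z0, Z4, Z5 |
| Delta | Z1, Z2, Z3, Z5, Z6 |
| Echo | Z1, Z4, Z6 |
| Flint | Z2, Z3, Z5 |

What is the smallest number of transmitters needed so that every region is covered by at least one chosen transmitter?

Take {Comet, Delta}. Their union is {Z0, Z1, Z2, Z3, Z4, Z5, Z6}, which is all 7 regions.
No single transmitter has all 7 regions (the largest, Bravo, has 6), so 2 is optimal.

2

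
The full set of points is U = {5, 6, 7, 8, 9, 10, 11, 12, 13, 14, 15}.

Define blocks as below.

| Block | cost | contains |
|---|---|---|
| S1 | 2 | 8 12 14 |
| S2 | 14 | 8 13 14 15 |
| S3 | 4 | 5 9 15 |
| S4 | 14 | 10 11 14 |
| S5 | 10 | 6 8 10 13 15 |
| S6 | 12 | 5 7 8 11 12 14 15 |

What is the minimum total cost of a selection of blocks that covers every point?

26

S3, S5, S6 together cover every point (S3 ∪ S5 ∪ S6 = {5, 6, 7, 8, 9, 10, 11, 12, 13, 14, 15}); total cost 4 + 10 + 12 = 26.
The greedy pick S1, S3, S5, S6 costs 28; no covering selection beats 26.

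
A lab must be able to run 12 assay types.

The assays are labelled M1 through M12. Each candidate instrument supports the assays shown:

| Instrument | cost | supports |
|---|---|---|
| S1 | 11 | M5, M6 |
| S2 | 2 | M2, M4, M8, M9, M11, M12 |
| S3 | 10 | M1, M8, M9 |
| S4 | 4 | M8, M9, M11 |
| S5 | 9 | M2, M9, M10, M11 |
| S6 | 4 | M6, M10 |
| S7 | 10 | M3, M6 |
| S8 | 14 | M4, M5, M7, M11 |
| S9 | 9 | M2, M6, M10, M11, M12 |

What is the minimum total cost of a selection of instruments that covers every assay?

S2, S3, S6, S7, S8 together cover every assay (S2 ∪ S3 ∪ S6 ∪ S7 ∪ S8 = {M1, M2, M3, M4, M5, M6, M7, M8, M9, M10, M11, M12}); total cost 2 + 10 + 4 + 10 + 14 = 40.
No covering selection has total cost below 40.

40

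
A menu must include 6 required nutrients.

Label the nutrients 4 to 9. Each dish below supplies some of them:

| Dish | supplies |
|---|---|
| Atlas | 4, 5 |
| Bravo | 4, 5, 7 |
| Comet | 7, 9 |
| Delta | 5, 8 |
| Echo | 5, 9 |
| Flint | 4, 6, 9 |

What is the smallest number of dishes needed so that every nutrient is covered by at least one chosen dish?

Take {Bravo, Delta, Flint}. Their union is {4, 5, 6, 7, 8, 9}, which is all 6 nutrients.
Only Flint contains 6, so Flint is forced; the remaining 3 nutrients need at least 2 more dishes (each remaining dish adds at most 2) — so at least 3 dishes are needed, and 3 is optimal.

3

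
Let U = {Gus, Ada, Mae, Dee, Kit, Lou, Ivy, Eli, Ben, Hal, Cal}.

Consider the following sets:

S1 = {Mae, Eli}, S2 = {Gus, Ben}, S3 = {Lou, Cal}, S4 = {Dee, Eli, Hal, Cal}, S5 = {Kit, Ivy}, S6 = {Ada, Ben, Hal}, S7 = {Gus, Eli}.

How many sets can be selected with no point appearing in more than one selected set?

4

S3, S5, S6, S7 are pairwise disjoint (S3={Lou,Cal}; S5={Kit,Ivy}; S6={Ada,Ben,Hal}; S7={Gus,Eli}).
Every remaining set overlaps one of these, and no 5 of the listed sets are pairwise disjoint, so 4 is the maximum.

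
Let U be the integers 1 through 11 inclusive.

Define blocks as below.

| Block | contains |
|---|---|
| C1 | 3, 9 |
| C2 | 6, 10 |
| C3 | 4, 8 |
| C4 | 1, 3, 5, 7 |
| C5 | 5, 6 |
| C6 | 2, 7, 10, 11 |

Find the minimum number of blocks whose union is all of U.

5

Take {C1, C3, C4, C5, C6}. Their union is {1, 2, 3, 4, 5, 6, 7, 8, 9, 10, 11}, which is all 11 elements.
No 4 of the 6 blocks cover everything (all 15 combinations miss at least one element), so 5 is optimal.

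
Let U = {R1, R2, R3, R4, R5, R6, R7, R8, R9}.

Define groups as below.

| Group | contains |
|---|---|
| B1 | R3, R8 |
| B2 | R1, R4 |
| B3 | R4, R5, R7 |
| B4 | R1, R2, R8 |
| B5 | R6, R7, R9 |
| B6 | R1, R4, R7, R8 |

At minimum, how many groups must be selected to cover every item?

B1, B3, B4, and B5 cover everything between them: the union {R1, R2, R3, R4, R5, R6, R7, R8, R9} is all of U.
Only B1 contains R3, so B1 is forced; the remaining 7 items need at least 3 more groups (each remaining group adds at most 3) — so at least 4 groups are needed, and 4 is optimal.

4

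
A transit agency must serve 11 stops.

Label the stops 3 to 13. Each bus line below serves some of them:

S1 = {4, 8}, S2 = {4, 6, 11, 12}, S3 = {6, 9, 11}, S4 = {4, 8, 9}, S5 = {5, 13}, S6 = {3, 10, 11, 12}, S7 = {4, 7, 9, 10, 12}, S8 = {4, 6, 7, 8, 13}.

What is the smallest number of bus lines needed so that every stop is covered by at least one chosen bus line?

S5 and S6 and S7 and S8 together: S5 ∪ S6 ∪ S7 ∪ S8 = {3, 4, 5, 6, 7, 8, 9, 10, 11, 12, 13} — every stop is covered.
No 3 of the 8 bus lines cover everything (all 56 combinations miss at least one stop), so 4 is optimal.

4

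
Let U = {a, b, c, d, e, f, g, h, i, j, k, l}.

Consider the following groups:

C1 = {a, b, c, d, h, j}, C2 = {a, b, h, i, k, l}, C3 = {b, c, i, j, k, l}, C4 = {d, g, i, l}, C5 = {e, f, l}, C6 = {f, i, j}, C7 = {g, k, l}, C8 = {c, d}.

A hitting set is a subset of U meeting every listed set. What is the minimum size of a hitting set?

The 3 items {c, j, l} hit every group.
The groups C6, C7, C8 are pairwise disjoint, so any hitting set needs a separate item for each — at least 3. Hence 3 is optimal.

3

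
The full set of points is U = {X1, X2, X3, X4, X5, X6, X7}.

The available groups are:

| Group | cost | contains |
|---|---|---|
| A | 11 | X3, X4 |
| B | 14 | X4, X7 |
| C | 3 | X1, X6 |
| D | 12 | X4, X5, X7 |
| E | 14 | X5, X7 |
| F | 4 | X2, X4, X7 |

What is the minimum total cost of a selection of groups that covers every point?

30

A, C, D, F together cover every point (A ∪ C ∪ D ∪ F = {X1, X2, X3, X4, X5, X6, X7}); total cost 11 + 3 + 12 + 4 = 30.
No covering selection has total cost below 30.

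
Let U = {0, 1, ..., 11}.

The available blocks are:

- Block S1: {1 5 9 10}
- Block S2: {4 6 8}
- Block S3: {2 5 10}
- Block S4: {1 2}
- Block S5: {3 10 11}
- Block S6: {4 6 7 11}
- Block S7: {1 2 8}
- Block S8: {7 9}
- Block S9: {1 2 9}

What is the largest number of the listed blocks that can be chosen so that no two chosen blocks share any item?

4

S2, S4, S5, S8 are pairwise disjoint (S2={4,6,8}; S4={1,2}; S5={3,10,11}; S8={7,9}).
Every remaining block overlaps one of these, and no 5 of the listed blocks are pairwise disjoint, so 4 is the maximum.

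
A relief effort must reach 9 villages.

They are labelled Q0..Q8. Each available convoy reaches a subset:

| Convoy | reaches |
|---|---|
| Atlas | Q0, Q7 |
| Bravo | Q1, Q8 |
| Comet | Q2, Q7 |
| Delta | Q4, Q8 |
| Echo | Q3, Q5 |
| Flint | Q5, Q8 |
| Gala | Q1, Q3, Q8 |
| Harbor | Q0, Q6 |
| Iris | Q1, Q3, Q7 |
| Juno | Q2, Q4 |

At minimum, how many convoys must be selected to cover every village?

Take {Flint, Harbor, Iris, Juno}. Their union is {Q0, Q1, Q2, Q3, Q4, Q5, Q6, Q7, Q8}, which is all 9 villages.
Only Harbor contains Q6, so Harbor is forced; the remaining 7 villages need at least 3 more convoys (each remaining convoy adds at most 3) — so at least 4 convoys are needed, and 4 is optimal.

4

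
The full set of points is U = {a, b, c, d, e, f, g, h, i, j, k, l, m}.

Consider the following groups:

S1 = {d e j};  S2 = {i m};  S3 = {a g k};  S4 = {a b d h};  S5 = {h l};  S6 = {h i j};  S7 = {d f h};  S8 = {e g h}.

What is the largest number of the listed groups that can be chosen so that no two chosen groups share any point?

S1, S2, S3, S5 are pairwise disjoint (S1={d,e,j}; S2={i,m}; S3={a,g,k}; S5={h,l}).
Every remaining group overlaps one of these, and no 5 of the listed groups are pairwise disjoint, so 4 is the maximum.

4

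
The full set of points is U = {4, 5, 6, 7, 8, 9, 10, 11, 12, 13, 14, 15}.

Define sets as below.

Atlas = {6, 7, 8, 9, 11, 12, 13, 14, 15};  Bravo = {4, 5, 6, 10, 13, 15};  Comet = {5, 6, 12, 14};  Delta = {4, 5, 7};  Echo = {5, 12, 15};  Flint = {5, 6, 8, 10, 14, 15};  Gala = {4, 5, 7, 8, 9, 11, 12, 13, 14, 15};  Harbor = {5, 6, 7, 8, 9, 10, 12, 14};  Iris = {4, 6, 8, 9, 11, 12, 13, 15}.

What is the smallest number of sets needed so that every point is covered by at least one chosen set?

2

Gala and Harbor together: Gala ∪ Harbor = {4, 5, 6, 7, 8, 9, 10, 11, 12, 13, 14, 15} — every point is covered.
No single set has all 12 points (the largest, Gala, has 10), so 2 is optimal.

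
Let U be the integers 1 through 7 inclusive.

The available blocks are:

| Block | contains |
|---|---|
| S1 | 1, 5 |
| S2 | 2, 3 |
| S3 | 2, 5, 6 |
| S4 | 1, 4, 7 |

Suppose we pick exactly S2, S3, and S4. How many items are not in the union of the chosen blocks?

Union of S2, S3, S4 = {1, 2, 3, 4, 5, 6, 7} — that's every item, so 0 are uncovered.

0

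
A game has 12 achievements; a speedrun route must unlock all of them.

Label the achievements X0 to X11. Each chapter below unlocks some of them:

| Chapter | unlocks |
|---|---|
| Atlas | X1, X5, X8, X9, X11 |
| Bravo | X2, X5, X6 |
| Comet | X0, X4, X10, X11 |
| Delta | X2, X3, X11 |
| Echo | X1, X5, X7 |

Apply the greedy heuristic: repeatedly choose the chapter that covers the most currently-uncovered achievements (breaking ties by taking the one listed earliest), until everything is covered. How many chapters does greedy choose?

5

Greedy: pick Atlas (covers 5 new) → pick Comet (covers 3 new) → pick Bravo (covers 2 new) → pick Delta (covers 1 new) → pick Echo (covers 1 new). Total picks: 5.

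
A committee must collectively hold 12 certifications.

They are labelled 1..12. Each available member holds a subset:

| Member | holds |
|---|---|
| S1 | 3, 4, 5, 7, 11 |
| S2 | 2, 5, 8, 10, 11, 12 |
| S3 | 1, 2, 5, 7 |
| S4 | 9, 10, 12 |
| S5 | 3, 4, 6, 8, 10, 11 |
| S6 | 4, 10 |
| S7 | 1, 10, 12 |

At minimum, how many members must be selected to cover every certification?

3

S3 and S4 and S5 together: S3 ∪ S4 ∪ S5 = {1, 2, 3, 4, 5, 6, 7, 8, 9, 10, 11, 12} — every certification is covered.
Only S5 contains 6, so S5 is forced; the remaining 6 certifications need at least 2 more members (each remaining member adds at most 4) — so at least 3 members are needed, and 3 is optimal.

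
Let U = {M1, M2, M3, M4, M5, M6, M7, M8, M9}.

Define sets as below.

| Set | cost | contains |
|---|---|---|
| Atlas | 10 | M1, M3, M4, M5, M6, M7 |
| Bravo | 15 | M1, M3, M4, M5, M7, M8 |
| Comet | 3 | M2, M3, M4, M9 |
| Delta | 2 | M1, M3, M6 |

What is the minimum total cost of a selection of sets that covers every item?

20

Bravo, Comet, Delta together cover every item (Bravo ∪ Comet ∪ Delta = {M1, M2, M3, M4, M5, M6, M7, M8, M9}); total cost 15 + 3 + 2 = 20.
The greedy pick Delta, Comet, Atlas, Bravo costs 30; no covering selection beats 20.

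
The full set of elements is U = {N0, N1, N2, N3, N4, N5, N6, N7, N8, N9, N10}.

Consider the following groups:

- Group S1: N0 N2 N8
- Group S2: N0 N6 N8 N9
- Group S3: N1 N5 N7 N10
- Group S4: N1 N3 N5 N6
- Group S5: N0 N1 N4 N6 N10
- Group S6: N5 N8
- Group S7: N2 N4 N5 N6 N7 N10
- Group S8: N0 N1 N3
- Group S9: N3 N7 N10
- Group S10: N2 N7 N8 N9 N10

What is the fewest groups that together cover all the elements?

S2 and S4 and S7 together: S2 ∪ S4 ∪ S7 = {N0, N1, N2, N3, N4, N5, N6, N7, N8, N9, N10} — every element is covered.
No 2 of the 10 groups cover everything (all 45 combinations miss at least one element), so 3 is optimal.

3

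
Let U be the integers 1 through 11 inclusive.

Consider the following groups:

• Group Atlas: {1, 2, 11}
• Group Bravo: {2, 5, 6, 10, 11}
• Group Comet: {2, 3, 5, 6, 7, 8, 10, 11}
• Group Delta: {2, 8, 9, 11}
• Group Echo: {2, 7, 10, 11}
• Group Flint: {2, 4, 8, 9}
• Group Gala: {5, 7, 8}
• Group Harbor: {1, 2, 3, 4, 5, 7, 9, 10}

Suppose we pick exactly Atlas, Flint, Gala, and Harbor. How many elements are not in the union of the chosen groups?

1

Union of Atlas, Flint, Gala, Harbor = {1, 2, 3, 4, 5, 7, 8, 9, 10, 11}.
Not covered: 6 — 1 element.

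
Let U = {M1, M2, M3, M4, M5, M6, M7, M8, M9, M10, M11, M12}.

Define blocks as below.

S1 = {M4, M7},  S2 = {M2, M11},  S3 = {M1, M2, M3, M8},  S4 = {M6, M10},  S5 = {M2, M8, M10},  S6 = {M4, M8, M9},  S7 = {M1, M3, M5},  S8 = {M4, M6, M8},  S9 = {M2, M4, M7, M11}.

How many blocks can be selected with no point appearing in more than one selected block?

4

S1, S2, S4, S7 are pairwise disjoint (S1={M4,M7}; S2={M2,M11}; S4={M6,M10}; S7={M1,M3,M5}).
Every remaining block overlaps one of these, and no 5 of the listed blocks are pairwise disjoint, so 4 is the maximum.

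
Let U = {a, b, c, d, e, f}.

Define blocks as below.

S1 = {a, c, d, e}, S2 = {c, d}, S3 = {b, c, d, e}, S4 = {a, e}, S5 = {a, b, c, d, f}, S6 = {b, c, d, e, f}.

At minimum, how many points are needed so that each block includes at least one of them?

2

The 2 points {d, e} hit every block.
The blocks S2, S4 are pairwise disjoint, so any hitting set needs a separate point for each — at least 2. Hence 2 is optimal.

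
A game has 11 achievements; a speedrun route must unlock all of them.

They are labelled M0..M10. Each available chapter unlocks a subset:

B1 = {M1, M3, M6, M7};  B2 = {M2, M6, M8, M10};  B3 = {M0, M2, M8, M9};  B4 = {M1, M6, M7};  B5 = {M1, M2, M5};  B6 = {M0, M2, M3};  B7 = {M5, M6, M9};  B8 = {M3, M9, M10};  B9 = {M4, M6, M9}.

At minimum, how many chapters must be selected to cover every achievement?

B3 and B4 and B5 and B8 and B9 together: B3 ∪ B4 ∪ B5 ∪ B8 ∪ B9 = {M0, M1, M2, M3, M4, M5, M6, M7, M8, M9, M10} — every achievement is covered.
No 4 of the 9 chapters cover everything (all 126 combinations miss at least one achievement), so 5 is optimal.

5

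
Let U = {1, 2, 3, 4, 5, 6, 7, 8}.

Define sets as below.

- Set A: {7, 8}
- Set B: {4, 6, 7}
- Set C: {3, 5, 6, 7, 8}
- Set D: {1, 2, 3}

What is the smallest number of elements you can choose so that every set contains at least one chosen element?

Take H = {1, 7}. Each listed set contains at least one of these, so H is a hitting set of size 2.
The sets A, D are pairwise disjoint, so any hitting set needs a separate element for each — at least 2. Hence 2 is optimal.

2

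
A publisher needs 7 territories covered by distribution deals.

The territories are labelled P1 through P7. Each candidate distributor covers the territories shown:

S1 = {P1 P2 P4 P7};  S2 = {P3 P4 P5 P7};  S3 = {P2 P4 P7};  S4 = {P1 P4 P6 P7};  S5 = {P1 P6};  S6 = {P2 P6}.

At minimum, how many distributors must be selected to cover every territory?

S1 and S2 and S6 together: S1 ∪ S2 ∪ S6 = {P1, P2, P3, P4, P5, P6, P7} — every territory is covered.
Only S2 contains P3, so S2 is forced; the remaining 3 territories need at least 2 more distributors (each remaining distributor adds at most 2) — so at least 3 distributors are needed, and 3 is optimal.

3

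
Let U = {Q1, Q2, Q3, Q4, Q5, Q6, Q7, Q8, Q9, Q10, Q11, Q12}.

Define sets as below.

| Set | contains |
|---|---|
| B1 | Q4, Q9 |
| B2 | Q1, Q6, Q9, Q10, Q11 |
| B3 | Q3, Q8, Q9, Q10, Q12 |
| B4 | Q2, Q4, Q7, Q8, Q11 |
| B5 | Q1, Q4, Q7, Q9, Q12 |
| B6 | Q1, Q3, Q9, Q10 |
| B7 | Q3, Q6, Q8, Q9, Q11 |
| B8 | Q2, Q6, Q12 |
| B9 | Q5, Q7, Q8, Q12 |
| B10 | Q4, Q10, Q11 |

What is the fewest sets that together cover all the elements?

Take {B4, B6, B8, B9}. Their union is {Q1, Q2, Q3, Q4, Q5, Q6, Q7, Q8, Q9, Q10, Q11, Q12}, which is all 12 elements.
No 3 of the 10 sets cover everything (all 120 combinations miss at least one element), so 4 is optimal.

4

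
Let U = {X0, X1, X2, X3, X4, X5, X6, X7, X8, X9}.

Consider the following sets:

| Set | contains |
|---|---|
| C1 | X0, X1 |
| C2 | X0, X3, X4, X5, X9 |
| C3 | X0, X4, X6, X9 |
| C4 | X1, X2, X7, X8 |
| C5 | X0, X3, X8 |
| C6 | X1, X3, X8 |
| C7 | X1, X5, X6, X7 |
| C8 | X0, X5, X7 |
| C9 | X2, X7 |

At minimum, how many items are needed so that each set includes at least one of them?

The 3 items {X0, X1, X2} hit every set.
The sets C3, C6, C9 are pairwise disjoint, so any hitting set needs a separate item for each — at least 3. Hence 3 is optimal.

3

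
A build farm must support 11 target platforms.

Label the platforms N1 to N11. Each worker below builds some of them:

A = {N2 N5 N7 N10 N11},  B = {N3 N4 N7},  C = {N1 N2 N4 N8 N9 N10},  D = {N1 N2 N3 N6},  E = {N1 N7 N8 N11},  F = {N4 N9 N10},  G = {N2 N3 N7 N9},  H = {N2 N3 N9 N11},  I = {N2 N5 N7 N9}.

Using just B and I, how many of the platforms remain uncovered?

5

Union of B, I = {N2, N3, N4, N5, N7, N9}.
Not covered: N1, N6, N8, N10, N11 — 5 platforms.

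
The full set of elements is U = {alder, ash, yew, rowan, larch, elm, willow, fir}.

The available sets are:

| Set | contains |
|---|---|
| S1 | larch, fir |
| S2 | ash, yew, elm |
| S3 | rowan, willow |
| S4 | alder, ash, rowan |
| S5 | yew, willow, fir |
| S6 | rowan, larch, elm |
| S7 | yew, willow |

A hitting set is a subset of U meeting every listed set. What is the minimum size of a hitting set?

3

H = {yew, rowan, larch} meets every set (each contains at least one member of H), and |H| = 3.
The sets S1, S4, S7 are pairwise disjoint, so any hitting set needs a separate element for each — at least 3. Hence 3 is optimal.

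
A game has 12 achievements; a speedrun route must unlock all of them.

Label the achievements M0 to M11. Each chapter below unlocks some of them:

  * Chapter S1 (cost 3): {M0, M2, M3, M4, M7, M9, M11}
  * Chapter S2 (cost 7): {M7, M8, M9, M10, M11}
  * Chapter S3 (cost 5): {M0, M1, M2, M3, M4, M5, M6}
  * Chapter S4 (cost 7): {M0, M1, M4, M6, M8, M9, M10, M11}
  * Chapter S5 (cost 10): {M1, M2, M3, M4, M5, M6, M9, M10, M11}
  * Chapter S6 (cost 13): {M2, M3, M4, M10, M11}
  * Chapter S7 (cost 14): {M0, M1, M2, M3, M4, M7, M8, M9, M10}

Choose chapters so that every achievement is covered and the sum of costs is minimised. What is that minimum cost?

S2, S3 together cover every achievement (S2 ∪ S3 = {M0, M1, M2, M3, M4, M5, M6, M7, M8, M9, M10, M11}); total cost 7 + 5 = 12.
The greedy pick S1, S3, S2 costs 15; no covering selection beats 12.

12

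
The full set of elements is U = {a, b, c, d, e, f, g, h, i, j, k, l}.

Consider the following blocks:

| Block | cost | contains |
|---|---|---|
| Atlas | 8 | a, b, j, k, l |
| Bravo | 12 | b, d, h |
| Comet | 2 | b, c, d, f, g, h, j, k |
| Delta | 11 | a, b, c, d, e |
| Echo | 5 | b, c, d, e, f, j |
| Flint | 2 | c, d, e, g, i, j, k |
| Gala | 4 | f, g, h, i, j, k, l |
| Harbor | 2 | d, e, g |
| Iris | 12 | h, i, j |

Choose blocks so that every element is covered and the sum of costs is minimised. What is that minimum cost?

Atlas, Comet, Flint together cover every element (Atlas ∪ Comet ∪ Flint = {a, b, c, d, e, f, g, h, i, j, k, l}); total cost 8 + 2 + 2 = 12.
No covering selection has total cost below 12.

12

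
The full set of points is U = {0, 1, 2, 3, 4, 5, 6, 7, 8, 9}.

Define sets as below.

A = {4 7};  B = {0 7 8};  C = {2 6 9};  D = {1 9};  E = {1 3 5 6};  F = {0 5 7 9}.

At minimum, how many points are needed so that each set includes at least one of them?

H = {1, 7, 9} meets every set (each contains at least one member of H), and |H| = 3.
No choice of 2 points meets every set, so 3 is the minimum.

3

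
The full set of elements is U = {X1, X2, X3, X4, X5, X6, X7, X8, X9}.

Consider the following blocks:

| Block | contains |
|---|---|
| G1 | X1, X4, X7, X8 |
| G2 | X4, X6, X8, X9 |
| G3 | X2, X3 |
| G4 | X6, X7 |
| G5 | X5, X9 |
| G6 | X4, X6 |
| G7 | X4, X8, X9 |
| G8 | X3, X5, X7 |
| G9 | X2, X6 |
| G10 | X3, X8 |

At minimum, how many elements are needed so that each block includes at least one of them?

H = {X1, X3, X6, X9} meets every block (each contains at least one member of H), and |H| = 4.
No choice of 3 elements meets every block, so 4 is the minimum.

4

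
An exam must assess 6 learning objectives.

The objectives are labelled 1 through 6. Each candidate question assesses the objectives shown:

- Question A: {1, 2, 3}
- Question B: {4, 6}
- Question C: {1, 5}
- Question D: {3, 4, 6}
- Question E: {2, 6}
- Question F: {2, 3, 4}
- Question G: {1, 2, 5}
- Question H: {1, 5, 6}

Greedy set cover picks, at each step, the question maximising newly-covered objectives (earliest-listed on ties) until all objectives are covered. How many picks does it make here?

3

Greedy: pick A (covers 3 new) → pick B (covers 2 new) → pick C (covers 1 new). Total picks: 3.
(The true minimum cover uses only 2 questions, so greedy is not optimal here.)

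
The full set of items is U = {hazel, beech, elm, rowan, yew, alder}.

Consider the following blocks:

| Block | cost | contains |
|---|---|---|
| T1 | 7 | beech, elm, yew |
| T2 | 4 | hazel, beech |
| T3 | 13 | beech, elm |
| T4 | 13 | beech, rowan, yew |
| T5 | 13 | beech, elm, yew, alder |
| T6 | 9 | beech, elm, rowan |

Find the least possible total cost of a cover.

T2, T5, T6 together cover every item (T2 ∪ T5 ∪ T6 = {hazel, beech, elm, rowan, yew, alder}); total cost 4 + 13 + 9 = 26.
The greedy pick T2, T1, T6, T5 costs 33; no covering selection beats 26.

26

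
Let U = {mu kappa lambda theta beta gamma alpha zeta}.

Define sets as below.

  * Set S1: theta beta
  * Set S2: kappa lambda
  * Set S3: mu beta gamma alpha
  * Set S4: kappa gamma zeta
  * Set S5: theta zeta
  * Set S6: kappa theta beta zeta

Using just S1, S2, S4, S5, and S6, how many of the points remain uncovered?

Union of S1, S2, S4, S5, S6 = {kappa, lambda, theta, beta, gamma, zeta}.
Not covered: mu, alpha — 2 points.

2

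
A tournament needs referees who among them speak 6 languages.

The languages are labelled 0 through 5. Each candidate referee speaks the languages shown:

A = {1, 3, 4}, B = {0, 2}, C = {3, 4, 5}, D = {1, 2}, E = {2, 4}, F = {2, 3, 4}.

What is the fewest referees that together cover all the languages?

B and C and D together: B ∪ C ∪ D = {0, 1, 2, 3, 4, 5} — every language is covered.
Only B contains 0, so B is forced; the remaining 4 languages need at least 2 more referees (each remaining referee adds at most 3) — so at least 3 referees are needed, and 3 is optimal.

3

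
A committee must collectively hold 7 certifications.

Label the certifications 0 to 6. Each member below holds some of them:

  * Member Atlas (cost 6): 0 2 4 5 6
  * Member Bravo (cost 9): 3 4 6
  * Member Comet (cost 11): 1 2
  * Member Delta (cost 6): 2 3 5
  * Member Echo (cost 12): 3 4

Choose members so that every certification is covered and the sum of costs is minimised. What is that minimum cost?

23

Atlas, Comet, Delta together cover every certification (Atlas ∪ Comet ∪ Delta = {0, 1, 2, 3, 4, 5, 6}); total cost 6 + 11 + 6 = 23.
No covering selection has total cost below 23.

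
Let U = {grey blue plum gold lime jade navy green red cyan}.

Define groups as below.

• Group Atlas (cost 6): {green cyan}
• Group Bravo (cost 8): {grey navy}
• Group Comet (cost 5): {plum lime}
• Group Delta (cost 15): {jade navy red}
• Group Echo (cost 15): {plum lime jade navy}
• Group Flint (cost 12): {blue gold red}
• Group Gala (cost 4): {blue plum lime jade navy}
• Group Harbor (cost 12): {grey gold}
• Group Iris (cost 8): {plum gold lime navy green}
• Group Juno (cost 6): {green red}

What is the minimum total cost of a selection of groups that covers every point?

Atlas, Gala, Harbor, Juno together cover every point (Atlas ∪ Gala ∪ Harbor ∪ Juno = {grey, blue, plum, gold, lime, jade, navy, green, red, cyan}); total cost 6 + 4 + 12 + 6 = 28.
The greedy pick Gala, Atlas, Flint, Bravo costs 30; no covering selection beats 28.

28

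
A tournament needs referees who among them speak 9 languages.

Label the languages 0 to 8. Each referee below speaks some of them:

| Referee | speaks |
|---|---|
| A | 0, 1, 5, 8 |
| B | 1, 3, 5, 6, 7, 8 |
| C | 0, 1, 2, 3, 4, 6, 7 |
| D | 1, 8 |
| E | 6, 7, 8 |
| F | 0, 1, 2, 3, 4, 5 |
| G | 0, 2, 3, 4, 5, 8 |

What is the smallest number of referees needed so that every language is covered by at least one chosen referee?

A and C together: A ∪ C = {0, 1, 2, 3, 4, 5, 6, 7, 8} — every language is covered.
No single referee has all 9 languages (the largest, C, has 7), so 2 is optimal.

2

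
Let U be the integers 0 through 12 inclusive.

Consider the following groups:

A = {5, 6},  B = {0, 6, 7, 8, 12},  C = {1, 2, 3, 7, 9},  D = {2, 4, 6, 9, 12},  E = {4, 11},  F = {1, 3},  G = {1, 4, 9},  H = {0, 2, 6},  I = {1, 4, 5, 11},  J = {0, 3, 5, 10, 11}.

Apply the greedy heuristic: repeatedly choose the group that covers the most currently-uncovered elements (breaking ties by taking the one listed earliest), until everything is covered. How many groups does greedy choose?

4

Greedy: pick B (covers 5 new) → pick C (covers 4 new) → pick I (covers 3 new) → pick J (covers 1 new). Total picks: 4.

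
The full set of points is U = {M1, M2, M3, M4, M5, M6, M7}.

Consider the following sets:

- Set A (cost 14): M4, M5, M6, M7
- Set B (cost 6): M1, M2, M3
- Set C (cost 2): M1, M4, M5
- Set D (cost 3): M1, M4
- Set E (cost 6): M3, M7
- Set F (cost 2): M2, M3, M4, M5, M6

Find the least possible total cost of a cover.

10

C, E, F together cover every point (C ∪ E ∪ F = {M1, M2, M3, M4, M5, M6, M7}); total cost 2 + 6 + 2 = 10.
No covering selection has total cost below 10.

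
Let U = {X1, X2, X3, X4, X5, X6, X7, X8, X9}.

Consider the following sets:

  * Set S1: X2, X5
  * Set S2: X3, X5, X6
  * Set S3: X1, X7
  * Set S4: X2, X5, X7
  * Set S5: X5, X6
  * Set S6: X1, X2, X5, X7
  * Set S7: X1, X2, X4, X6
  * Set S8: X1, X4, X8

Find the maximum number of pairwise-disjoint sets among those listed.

2

S2, S3 are pairwise disjoint (S2={X3,X5,X6}; S3={X1,X7}).
Every remaining set overlaps one of these, and no 3 of the listed sets are pairwise disjoint, so 2 is the maximum.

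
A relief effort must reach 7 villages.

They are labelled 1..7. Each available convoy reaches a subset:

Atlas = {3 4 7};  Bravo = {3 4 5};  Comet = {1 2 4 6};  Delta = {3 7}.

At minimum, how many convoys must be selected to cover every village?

3

Take {Bravo, Comet, Delta}. Their union is {1, 2, 3, 4, 5, 6, 7}, which is all 7 villages.
Only Comet contains 1, so Comet is forced; the remaining 3 villages need at least 2 more convoys (each remaining convoy adds at most 2) — so at least 3 convoys are needed, and 3 is optimal.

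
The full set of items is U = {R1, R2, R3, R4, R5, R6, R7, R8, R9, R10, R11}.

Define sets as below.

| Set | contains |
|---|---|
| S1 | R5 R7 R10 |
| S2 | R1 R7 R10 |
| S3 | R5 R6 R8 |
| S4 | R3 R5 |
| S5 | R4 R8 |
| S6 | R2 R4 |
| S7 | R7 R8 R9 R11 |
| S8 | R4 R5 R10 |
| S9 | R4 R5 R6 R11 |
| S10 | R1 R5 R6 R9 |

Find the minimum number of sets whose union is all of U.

S2, S4, S6, S7, and S10 cover everything between them: the union {R1, R2, R3, R4, R5, R6, R7, R8, R9, R10, R11} is all of U.
No 4 of the 10 sets cover everything (all 210 combinations miss at least one item), so 5 is optimal.

5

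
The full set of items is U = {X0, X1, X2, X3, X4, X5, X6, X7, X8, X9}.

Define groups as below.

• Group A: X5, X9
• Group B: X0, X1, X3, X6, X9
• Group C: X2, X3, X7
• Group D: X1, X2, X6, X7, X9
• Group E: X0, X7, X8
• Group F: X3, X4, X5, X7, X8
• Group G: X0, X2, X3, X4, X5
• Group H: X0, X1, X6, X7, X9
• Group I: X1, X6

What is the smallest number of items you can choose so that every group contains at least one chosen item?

3

The 3 items {X1, X5, X7} hit every group.
The groups A, E, I are pairwise disjoint, so any hitting set needs a separate item for each — at least 3. Hence 3 is optimal.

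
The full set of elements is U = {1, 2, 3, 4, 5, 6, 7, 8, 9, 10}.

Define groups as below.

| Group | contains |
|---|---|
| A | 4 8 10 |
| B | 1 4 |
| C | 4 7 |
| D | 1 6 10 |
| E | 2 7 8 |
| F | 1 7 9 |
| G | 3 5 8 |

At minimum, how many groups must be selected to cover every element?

A, D, E, F, and G cover everything between them: the union {1, 2, 3, 4, 5, 6, 7, 8, 9, 10} is all of U.
No 4 of the 7 groups cover everything (all 35 combinations miss at least one element), so 5 is optimal.

5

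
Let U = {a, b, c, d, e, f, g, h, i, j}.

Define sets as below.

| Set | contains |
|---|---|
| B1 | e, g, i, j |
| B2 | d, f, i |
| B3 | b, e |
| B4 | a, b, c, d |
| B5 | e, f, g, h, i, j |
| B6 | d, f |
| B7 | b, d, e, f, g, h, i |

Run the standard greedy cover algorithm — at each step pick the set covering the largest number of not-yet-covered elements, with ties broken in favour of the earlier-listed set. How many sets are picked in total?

3

Greedy: pick B7 (covers 7 new) → pick B4 (covers 2 new) → pick B1 (covers 1 new). Total picks: 3.
(The true minimum cover uses only 2 sets, so greedy is not optimal here.)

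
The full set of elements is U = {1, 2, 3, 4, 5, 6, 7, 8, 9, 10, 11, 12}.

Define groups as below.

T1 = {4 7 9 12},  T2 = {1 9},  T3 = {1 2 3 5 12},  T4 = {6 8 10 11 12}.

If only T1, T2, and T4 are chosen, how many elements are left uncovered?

Union of T1, T2, T4 = {1, 4, 6, 7, 8, 9, 10, 11, 12}.
Not covered: 2, 3, 5 — 3 elements.

3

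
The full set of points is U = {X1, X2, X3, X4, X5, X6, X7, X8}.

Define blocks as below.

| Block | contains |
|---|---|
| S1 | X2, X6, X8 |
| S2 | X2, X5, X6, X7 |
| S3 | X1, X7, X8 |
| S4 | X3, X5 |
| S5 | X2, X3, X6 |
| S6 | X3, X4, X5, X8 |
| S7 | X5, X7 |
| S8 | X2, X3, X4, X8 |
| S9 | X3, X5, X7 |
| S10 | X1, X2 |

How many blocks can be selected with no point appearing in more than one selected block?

2

S1, S4 are pairwise disjoint (S1={X2,X6,X8}; S4={X3,X5}).
Every remaining block overlaps one of these, and no 3 of the listed blocks are pairwise disjoint, so 2 is the maximum.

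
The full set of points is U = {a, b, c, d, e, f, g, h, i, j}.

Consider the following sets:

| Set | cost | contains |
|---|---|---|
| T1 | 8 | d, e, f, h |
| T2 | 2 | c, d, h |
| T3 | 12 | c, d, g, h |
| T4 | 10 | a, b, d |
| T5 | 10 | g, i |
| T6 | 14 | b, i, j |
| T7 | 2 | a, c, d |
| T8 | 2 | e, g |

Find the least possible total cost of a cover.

26

T1, T6, T7, T8 together cover every point (T1 ∪ T6 ∪ T7 ∪ T8 = {a, b, c, d, e, f, g, h, i, j}); total cost 8 + 14 + 2 + 2 = 26.
The greedy pick T2, T8, T7, T6, T1 costs 28; no covering selection beats 26.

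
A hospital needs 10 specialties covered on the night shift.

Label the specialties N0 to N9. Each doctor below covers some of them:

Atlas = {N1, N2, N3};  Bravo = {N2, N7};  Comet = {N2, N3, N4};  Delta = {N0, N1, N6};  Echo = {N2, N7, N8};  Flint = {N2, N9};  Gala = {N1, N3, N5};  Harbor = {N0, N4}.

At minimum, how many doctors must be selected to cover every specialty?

Comet and Delta and Echo and Flint and Gala together: Comet ∪ Delta ∪ Echo ∪ Flint ∪ Gala = {N0, N1, N2, N3, N4, N5, N6, N7, N8, N9} — every specialty is covered.
No 4 of the 8 doctors cover everything (all 70 combinations miss at least one specialty), so 5 is optimal.

5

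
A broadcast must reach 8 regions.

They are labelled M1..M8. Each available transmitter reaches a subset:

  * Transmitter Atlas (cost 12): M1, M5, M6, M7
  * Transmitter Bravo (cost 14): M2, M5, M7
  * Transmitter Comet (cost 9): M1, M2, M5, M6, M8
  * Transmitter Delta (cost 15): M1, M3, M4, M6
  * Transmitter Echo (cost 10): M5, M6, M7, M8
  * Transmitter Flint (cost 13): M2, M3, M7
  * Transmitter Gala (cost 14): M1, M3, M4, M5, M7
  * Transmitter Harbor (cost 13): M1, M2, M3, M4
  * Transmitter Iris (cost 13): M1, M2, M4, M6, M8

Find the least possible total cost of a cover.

Comet, Gala together cover every region (Comet ∪ Gala = {M1, M2, M3, M4, M5, M6, M7, M8}); total cost 9 + 14 = 23.
No covering selection has total cost below 23.

23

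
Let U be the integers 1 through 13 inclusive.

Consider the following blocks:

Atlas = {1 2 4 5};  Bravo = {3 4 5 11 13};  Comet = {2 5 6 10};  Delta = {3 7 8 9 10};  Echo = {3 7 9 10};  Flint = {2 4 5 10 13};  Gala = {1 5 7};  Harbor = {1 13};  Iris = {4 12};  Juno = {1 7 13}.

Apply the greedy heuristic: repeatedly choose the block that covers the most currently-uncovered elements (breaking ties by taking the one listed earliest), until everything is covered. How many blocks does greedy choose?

Greedy: pick Bravo (covers 5 new) → pick Delta (covers 4 new) → pick Atlas (covers 2 new) → pick Comet (covers 1 new) → pick Iris (covers 1 new). Total picks: 5.

5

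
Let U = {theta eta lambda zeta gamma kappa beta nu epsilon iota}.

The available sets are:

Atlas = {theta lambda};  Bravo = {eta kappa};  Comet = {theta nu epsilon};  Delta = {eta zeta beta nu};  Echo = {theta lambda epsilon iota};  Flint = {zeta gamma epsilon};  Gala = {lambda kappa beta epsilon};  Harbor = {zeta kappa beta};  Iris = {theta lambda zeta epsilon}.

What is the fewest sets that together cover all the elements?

4

Delta and Echo and Flint and Harbor together: Delta ∪ Echo ∪ Flint ∪ Harbor = {theta, eta, lambda, zeta, gamma, kappa, beta, nu, epsilon, iota} — every element is covered.
Only Flint contains gamma, so Flint is forced; the remaining 7 elements need at least 3 more sets (each remaining set adds at most 3) — so at least 4 sets are needed, and 4 is optimal.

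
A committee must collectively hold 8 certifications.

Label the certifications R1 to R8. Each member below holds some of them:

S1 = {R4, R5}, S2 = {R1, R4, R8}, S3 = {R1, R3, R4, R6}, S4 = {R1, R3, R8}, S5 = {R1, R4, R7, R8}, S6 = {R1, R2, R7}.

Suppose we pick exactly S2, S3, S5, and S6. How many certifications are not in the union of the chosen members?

Union of S2, S3, S5, S6 = {R1, R2, R3, R4, R6, R7, R8}.
Not covered: R5 — 1 certification.

1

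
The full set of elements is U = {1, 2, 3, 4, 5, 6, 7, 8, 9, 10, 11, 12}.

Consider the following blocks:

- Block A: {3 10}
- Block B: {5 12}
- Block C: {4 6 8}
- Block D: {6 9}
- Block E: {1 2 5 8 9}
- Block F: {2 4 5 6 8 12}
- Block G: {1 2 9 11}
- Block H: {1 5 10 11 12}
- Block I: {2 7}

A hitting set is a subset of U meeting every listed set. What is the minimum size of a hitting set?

4

Take T = {2, 6, 10, 12}. Each listed block contains at least one of these, so T is a hitting set of size 4.
The blocks A, B, C, G are pairwise disjoint, so any hitting set needs a separate element for each — at least 4. Hence 4 is optimal.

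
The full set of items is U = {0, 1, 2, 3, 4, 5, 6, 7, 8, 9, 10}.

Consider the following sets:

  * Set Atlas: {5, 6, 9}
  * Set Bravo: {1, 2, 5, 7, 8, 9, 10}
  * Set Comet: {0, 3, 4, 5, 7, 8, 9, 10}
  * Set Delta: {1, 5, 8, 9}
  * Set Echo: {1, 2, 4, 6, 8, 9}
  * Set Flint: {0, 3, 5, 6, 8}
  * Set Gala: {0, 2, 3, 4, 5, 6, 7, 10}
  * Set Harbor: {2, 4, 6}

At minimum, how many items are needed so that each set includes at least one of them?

H = {2, 5} meets every set (each contains at least one member of H), and |H| = 2.
The sets Delta, Harbor are pairwise disjoint, so any hitting set needs a separate item for each — at least 2. Hence 2 is optimal.

2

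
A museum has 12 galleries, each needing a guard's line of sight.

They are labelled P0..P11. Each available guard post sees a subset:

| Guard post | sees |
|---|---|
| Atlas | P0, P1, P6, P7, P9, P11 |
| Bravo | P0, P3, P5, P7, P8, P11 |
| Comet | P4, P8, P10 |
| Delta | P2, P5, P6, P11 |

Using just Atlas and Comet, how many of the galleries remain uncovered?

3

Union of Atlas, Comet = {P0, P1, P4, P6, P7, P8, P9, P10, P11}.
Not covered: P2, P3, P5 — 3 galleries.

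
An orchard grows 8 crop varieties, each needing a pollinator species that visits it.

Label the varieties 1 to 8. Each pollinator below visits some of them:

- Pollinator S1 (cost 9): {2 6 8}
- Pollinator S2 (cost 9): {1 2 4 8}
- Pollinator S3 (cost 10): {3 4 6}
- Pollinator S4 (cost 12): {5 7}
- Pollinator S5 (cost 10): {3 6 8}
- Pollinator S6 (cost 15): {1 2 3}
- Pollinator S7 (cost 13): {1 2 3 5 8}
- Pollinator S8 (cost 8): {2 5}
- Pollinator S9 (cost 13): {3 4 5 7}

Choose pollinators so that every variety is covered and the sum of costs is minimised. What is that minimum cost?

S2, S3, S4 together cover every variety (S2 ∪ S3 ∪ S4 = {1, 2, 3, 4, 5, 6, 7, 8}); total cost 9 + 10 + 12 = 31.
No covering selection has total cost below 31.

31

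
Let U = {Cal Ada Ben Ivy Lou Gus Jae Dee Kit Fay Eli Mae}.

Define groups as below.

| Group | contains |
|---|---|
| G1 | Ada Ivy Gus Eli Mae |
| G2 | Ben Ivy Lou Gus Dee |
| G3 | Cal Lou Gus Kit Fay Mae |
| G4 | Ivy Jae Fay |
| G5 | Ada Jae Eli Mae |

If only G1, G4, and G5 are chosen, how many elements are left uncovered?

Union of G1, G4, G5 = {Ada, Ivy, Gus, Jae, Fay, Eli, Mae}.
Not covered: Cal, Ben, Lou, Dee, Kit — 5 elements.

5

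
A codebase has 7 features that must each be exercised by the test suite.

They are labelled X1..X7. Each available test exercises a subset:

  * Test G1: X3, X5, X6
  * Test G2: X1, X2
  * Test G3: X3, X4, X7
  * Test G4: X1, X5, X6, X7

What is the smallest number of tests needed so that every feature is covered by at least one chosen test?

G2 and G3 and G4 together: G2 ∪ G3 ∪ G4 = {X1, X2, X3, X4, X5, X6, X7} — every feature is covered.
Only G2 contains X2, so G2 is forced; the remaining 5 features need at least 2 more tests (each remaining test adds at most 3) — so at least 3 tests are needed, and 3 is optimal.

3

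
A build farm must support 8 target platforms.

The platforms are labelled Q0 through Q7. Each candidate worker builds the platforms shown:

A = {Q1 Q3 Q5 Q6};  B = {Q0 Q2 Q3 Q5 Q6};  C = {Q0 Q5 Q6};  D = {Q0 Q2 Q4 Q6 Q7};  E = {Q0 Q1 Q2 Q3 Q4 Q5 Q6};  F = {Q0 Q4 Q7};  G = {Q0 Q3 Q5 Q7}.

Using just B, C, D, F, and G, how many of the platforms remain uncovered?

Union of B, C, D, F, G = {Q0, Q2, Q3, Q4, Q5, Q6, Q7}.
Not covered: Q1 — 1 platform.

1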